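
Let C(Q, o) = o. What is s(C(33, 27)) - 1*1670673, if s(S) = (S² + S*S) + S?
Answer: -1669188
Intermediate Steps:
s(S) = S + 2*S² (s(S) = (S² + S²) + S = 2*S² + S = S + 2*S²)
s(C(33, 27)) - 1*1670673 = 27*(1 + 2*27) - 1*1670673 = 27*(1 + 54) - 1670673 = 27*55 - 1670673 = 1485 - 1670673 = -1669188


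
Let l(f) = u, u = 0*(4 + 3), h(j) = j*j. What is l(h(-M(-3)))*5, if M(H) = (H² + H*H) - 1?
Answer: 0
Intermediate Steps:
M(H) = -1 + 2*H² (M(H) = (H² + H²) - 1 = 2*H² - 1 = -1 + 2*H²)
h(j) = j²
u = 0 (u = 0*7 = 0)
l(f) = 0
l(h(-M(-3)))*5 = 0*5 = 0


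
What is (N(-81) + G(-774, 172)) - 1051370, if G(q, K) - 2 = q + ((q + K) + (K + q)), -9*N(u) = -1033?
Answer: -9479081/9 ≈ -1.0532e+6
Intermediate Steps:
N(u) = 1033/9 (N(u) = -⅑*(-1033) = 1033/9)
G(q, K) = 2 + 2*K + 3*q (G(q, K) = 2 + (q + ((q + K) + (K + q))) = 2 + (q + ((K + q) + (K + q))) = 2 + (q + (2*K + 2*q)) = 2 + (2*K + 3*q) = 2 + 2*K + 3*q)
(N(-81) + G(-774, 172)) - 1051370 = (1033/9 + (2 + 2*172 + 3*(-774))) - 1051370 = (1033/9 + (2 + 344 - 2322)) - 1051370 = (1033/9 - 1976) - 1051370 = -16751/9 - 1051370 = -9479081/9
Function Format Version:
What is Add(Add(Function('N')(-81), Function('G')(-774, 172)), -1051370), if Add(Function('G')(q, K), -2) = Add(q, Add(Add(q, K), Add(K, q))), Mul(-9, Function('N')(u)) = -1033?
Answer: Rational(-9479081, 9) ≈ -1.0532e+6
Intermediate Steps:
Function('N')(u) = Rational(1033, 9) (Function('N')(u) = Mul(Rational(-1, 9), -1033) = Rational(1033, 9))
Function('G')(q, K) = Add(2, Mul(2, K), Mul(3, q)) (Function('G')(q, K) = Add(2, Add(q, Add(Add(q, K), Add(K, q)))) = Add(2, Add(q, Add(Add(K, q), Add(K, q)))) = Add(2, Add(q, Add(Mul(2, K), Mul(2, q)))) = Add(2, Add(Mul(2, K), Mul(3, q))) = Add(2, Mul(2, K), Mul(3, q)))
Add(Add(Function('N')(-81), Function('G')(-774, 172)), -1051370) = Add(Add(Rational(1033, 9), Add(2, Mul(2, 172), Mul(3, -774))), -1051370) = Add(Add(Rational(1033, 9), Add(2, 344, -2322)), -1051370) = Add(Add(Rational(1033, 9), -1976), -1051370) = Add(Rational(-16751, 9), -1051370) = Rational(-9479081, 9)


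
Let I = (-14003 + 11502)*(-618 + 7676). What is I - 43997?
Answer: -17696055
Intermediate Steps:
I = -17652058 (I = -2501*7058 = -17652058)
I - 43997 = -17652058 - 43997 = -17696055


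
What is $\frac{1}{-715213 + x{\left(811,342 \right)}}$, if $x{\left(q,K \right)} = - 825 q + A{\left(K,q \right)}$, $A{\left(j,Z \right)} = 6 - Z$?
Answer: $- \frac{1}{1385093} \approx -7.2197 \cdot 10^{-7}$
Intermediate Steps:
$x{\left(q,K \right)} = 6 - 826 q$ ($x{\left(q,K \right)} = - 825 q - \left(-6 + q\right) = 6 - 826 q$)
$\frac{1}{-715213 + x{\left(811,342 \right)}} = \frac{1}{-715213 + \left(6 - 669886\right)} = \frac{1}{-715213 - 669880} = \frac{1}{-1385093} = - \frac{1}{1385093}$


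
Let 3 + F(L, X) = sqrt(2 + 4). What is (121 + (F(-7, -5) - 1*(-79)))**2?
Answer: (197 + sqrt(6))**2 ≈ 39780.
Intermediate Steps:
F(L, X) = -3 + sqrt(6) (F(L, X) = -3 + sqrt(2 + 4) = -3 + sqrt(6))
(121 + (F(-7, -5) - 1*(-79)))**2 = (121 + ((-3 + sqrt(6)) - 1*(-79)))**2 = (121 + ((-3 + sqrt(6)) + 79))**2 = (121 + (76 + sqrt(6)))**2 = (197 + sqrt(6))**2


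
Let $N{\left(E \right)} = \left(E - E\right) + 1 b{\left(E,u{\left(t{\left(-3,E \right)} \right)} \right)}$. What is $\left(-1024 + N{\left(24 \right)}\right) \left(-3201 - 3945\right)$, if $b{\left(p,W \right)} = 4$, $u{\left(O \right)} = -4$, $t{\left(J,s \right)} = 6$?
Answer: $7288920$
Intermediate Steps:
$N{\left(E \right)} = 4$ ($N{\left(E \right)} = \left(E - E\right) + 1 \cdot 4 = 0 + 4 = 4$)
$\left(-1024 + N{\left(24 \right)}\right) \left(-3201 - 3945\right) = \left(-1024 + 4\right) \left(-3201 - 3945\right) = \left(-1020\right) \left(-7146\right) = 7288920$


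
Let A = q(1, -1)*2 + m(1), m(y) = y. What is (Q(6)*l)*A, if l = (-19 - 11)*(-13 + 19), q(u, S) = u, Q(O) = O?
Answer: -3240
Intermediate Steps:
l = -180 (l = -30*6 = -180)
A = 3 (A = 1*2 + 1 = 2 + 1 = 3)
(Q(6)*l)*A = (6*(-180))*3 = -1080*3 = -3240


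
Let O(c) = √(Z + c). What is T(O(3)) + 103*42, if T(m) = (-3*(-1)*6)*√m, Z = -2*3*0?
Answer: 4326 + 18*3^(¼) ≈ 4349.7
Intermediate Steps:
Z = 0 (Z = -6*0 = 0)
O(c) = √c (O(c) = √(0 + c) = √c)
T(m) = 18*√m (T(m) = (3*6)*√m = 18*√m)
T(O(3)) + 103*42 = 18*√(√3) + 103*42 = 18*3^(¼) + 4326 = 4326 + 18*3^(¼)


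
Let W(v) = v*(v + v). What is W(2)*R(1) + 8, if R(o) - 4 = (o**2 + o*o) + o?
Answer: 64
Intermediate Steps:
R(o) = 4 + o + 2*o**2 (R(o) = 4 + ((o**2 + o*o) + o) = 4 + ((o**2 + o**2) + o) = 4 + (2*o**2 + o) = 4 + (o + 2*o**2) = 4 + o + 2*o**2)
W(v) = 2*v**2 (W(v) = v*(2*v) = 2*v**2)
W(2)*R(1) + 8 = (2*2**2)*(4 + 1 + 2*1**2) + 8 = (2*4)*(4 + 1 + 2*1) + 8 = 8*(4 + 1 + 2) + 8 = 8*7 + 8 = 56 + 8 = 64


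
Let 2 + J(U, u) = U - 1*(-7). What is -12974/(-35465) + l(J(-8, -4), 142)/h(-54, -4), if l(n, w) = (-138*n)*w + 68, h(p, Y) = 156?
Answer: 522337996/1383135 ≈ 377.65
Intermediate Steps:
J(U, u) = 5 + U (J(U, u) = -2 + (U - 1*(-7)) = -2 + (U + 7) = -2 + (7 + U) = 5 + U)
l(n, w) = 68 - 138*n*w (l(n, w) = -138*n*w + 68 = 68 - 138*n*w)
-12974/(-35465) + l(J(-8, -4), 142)/h(-54, -4) = -12974/(-35465) + (68 - 138*(5 - 8)*142)/156 = -12974*(-1/35465) + (68 - 138*(-3)*142)*(1/156) = 12974/35465 + (68 + 58788)*(1/156) = 12974/35465 + 58856*(1/156) = 12974/35465 + 14714/39 = 522337996/1383135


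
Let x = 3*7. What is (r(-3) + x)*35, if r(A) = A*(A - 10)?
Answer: 2100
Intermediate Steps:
r(A) = A*(-10 + A)
x = 21
(r(-3) + x)*35 = (-3*(-10 - 3) + 21)*35 = (-3*(-13) + 21)*35 = (39 + 21)*35 = 60*35 = 2100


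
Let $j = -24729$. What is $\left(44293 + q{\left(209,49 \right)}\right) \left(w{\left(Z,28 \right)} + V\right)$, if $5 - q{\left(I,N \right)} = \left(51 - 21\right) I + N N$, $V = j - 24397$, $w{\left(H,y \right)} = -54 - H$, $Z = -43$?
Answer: $-1750603899$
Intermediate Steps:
$V = -49126$ ($V = -24729 - 24397 = -49126$)
$q{\left(I,N \right)} = 5 - N^{2} - 30 I$ ($q{\left(I,N \right)} = 5 - \left(\left(51 - 21\right) I + N N\right) = 5 - \left(\left(51 - 21\right) I + N^{2}\right) = 5 - \left(30 I + N^{2}\right) = 5 - \left(N^{2} + 30 I\right) = 5 - N^{2} - 30 I$)
$\left(44293 + q{\left(209,49 \right)}\right) \left(w{\left(Z,28 \right)} + V\right) = \left(44293 - 8666\right) \left(\left(-54 - -43\right) - 49126\right) = \left(44293 - 8666\right) \left(\left(-54 + 43\right) - 49126\right) = \left(44293 - 8666\right) \left(-11 - 49126\right) = \left(44293 - 8666\right) \left(-49137\right) = 35627 \left(-49137\right) = -1750603899$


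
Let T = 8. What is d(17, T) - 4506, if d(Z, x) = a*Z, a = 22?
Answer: -4132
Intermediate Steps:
d(Z, x) = 22*Z
d(17, T) - 4506 = 22*17 - 4506 = 374 - 4506 = -4132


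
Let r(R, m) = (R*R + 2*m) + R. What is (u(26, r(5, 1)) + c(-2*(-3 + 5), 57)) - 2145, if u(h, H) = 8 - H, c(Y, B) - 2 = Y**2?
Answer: -2151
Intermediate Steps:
r(R, m) = R + R**2 + 2*m (r(R, m) = (R**2 + 2*m) + R = R + R**2 + 2*m)
c(Y, B) = 2 + Y**2
(u(26, r(5, 1)) + c(-2*(-3 + 5), 57)) - 2145 = ((8 - (5 + 5**2 + 2*1)) + (2 + (-2*(-3 + 5))**2)) - 2145 = ((8 - (5 + 25 + 2)) + (2 + (-2*2)**2)) - 2145 = ((8 - 1*32) + (2 + (-4)**2)) - 2145 = ((8 - 32) + (2 + 16)) - 2145 = (-24 + 18) - 2145 = -6 - 2145 = -2151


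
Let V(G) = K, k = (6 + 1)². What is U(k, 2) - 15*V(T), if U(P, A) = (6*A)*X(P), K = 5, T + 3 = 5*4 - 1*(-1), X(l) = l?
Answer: 513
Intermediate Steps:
k = 49 (k = 7² = 49)
T = 18 (T = -3 + (5*4 - 1*(-1)) = -3 + (20 + 1) = -3 + 21 = 18)
V(G) = 5
U(P, A) = 6*A*P (U(P, A) = (6*A)*P = 6*A*P)
U(k, 2) - 15*V(T) = 6*2*49 - 15*5 = 588 - 75 = 513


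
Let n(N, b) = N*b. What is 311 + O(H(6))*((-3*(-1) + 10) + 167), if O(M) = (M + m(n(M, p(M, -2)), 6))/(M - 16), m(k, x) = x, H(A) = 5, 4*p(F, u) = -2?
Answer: 131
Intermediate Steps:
p(F, u) = -1/2 (p(F, u) = (1/4)*(-2) = -1/2)
O(M) = (6 + M)/(-16 + M) (O(M) = (M + 6)/(M - 16) = (6 + M)/(-16 + M))
311 + O(H(6))*((-3*(-1) + 10) + 167) = 311 + ((6 + 5)/(-16 + 5))*((-3*(-1) + 10) + 167) = 311 + (11/(-11))*((3 + 10) + 167) = 311 + (-1/11*11)*(13 + 167) = 311 - 1*180 = 311 - 180 = 131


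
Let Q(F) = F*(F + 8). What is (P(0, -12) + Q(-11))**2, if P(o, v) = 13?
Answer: 2116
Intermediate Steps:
Q(F) = F*(8 + F)
(P(0, -12) + Q(-11))**2 = (13 - 11*(8 - 11))**2 = (13 - 11*(-3))**2 = (13 + 33)**2 = 46**2 = 2116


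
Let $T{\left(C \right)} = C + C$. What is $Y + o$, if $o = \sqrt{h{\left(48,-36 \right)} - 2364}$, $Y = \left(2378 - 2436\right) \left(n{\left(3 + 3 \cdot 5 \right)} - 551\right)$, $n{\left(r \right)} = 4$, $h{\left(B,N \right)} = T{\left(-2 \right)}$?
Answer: $31726 + 8 i \sqrt{37} \approx 31726.0 + 48.662 i$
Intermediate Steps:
$T{\left(C \right)} = 2 C$
$h{\left(B,N \right)} = -4$ ($h{\left(B,N \right)} = 2 \left(-2\right) = -4$)
$Y = 31726$ ($Y = \left(2378 - 2436\right) \left(4 - 551\right) = \left(-58\right) \left(-547\right) = 31726$)
$o = 8 i \sqrt{37}$ ($o = \sqrt{-4 - 2364} = \sqrt{-2368} = 8 i \sqrt{37} \approx 48.662 i$)
$Y + o = 31726 + 8 i \sqrt{37}$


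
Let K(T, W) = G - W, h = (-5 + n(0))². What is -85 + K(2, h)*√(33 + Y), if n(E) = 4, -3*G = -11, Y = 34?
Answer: -85 + 8*√67/3 ≈ -63.172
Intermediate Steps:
G = 11/3 (G = -⅓*(-11) = 11/3 ≈ 3.6667)
h = 1 (h = (-5 + 4)² = (-1)² = 1)
K(T, W) = 11/3 - W
-85 + K(2, h)*√(33 + Y) = -85 + (11/3 - 1*1)*√(33 + 34) = -85 + (11/3 - 1)*√67 = -85 + 8*√67/3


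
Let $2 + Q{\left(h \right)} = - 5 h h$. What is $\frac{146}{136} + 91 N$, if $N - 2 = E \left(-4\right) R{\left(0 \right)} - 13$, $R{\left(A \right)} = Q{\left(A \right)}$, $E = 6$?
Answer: $\frac{229029}{68} \approx 3368.1$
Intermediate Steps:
$Q{\left(h \right)} = -2 - 5 h^{2}$ ($Q{\left(h \right)} = -2 + - 5 h h = -2 - 5 h^{2}$)
$R{\left(A \right)} = -2 - 5 A^{2}$
$N = 37$ ($N = 2 - \left(13 - 6 \left(-4\right) \left(-2 - 5 \cdot 0^{2}\right)\right) = 2 - \left(13 + 24 \left(-2 - 0\right)\right) = 2 - \left(13 + 24 \left(-2 + 0\right)\right) = 2 - -35 = 2 + \left(48 - 13\right) = 2 + 35 = 37$)
$\frac{146}{136} + 91 N = \frac{146}{136} + 91 \cdot 37 = 146 \cdot \frac{1}{136} + 3367 = \frac{73}{68} + 3367 = \frac{229029}{68}$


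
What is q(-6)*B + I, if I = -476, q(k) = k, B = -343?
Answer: 1582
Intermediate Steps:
q(-6)*B + I = -6*(-343) - 476 = 2058 - 476 = 1582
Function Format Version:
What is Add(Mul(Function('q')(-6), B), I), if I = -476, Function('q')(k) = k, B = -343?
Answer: 1582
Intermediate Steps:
Add(Mul(Function('q')(-6), B), I) = Add(Mul(-6, -343), -476) = Add(2058, -476) = 1582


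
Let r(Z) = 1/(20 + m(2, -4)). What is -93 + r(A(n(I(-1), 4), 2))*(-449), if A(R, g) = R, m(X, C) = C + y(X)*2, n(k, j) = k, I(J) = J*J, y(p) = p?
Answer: -2309/20 ≈ -115.45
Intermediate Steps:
I(J) = J²
m(X, C) = C + 2*X (m(X, C) = C + X*2 = C + 2*X)
r(Z) = 1/20 (r(Z) = 1/(20 + (-4 + 2*2)) = 1/(20 + (-4 + 4)) = 1/(20 + 0) = 1/20)
-93 + r(A(n(I(-1), 4), 2))*(-449) = -93 + (1/20)*(-449) = -93 - 449/20 = -2309/20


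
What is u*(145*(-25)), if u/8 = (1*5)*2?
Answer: -290000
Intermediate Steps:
u = 80 (u = 8*((1*5)*2) = 8*(5*2) = 8*10 = 80)
u*(145*(-25)) = 80*(145*(-25)) = 80*(-3625) = -290000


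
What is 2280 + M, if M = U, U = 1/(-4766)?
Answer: 10866479/4766 ≈ 2280.0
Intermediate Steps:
U = -1/4766 ≈ -0.00020982
M = -1/4766 ≈ -0.00020982
2280 + M = 2280 - 1/4766 = 10866479/4766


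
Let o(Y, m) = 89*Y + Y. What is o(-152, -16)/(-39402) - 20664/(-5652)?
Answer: 1375806/343673 ≈ 4.0032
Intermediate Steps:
o(Y, m) = 90*Y
o(-152, -16)/(-39402) - 20664/(-5652) = (90*(-152))/(-39402) - 20664/(-5652) = -13680*(-1/39402) - 20664*(-1/5652) = 760/2189 + 574/157 = 1375806/343673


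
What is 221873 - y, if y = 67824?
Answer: 154049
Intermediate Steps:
221873 - y = 221873 - 1*67824 = 221873 - 67824 = 154049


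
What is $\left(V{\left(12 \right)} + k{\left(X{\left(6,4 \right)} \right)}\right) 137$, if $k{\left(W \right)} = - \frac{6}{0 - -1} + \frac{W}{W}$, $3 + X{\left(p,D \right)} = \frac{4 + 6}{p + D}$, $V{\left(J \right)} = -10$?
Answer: $-2055$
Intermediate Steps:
$X{\left(p,D \right)} = -3 + \frac{10}{D + p}$ ($X{\left(p,D \right)} = -3 + \frac{4 + 6}{p + D} = -3 + \frac{10}{D + p}$)
$k{\left(W \right)} = -5$ ($k{\left(W \right)} = - \frac{6}{0 + 1} + 1 = - \frac{6}{1} + 1 = \left(-6\right) 1 + 1 = -6 + 1 = -5$)
$\left(V{\left(12 \right)} + k{\left(X{\left(6,4 \right)} \right)}\right) 137 = \left(-10 - 5\right) 137 = \left(-15\right) 137 = -2055$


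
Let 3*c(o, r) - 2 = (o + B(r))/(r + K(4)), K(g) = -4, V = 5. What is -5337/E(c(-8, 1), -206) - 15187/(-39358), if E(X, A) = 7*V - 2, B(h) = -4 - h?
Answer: -6350075/39358 ≈ -161.34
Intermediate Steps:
c(o, r) = ⅔ + (-4 + o - r)/(3*(-4 + r)) (c(o, r) = ⅔ + ((o + (-4 - r))/(r - 4))/3 = ⅔ + ((-4 + o - r)/(-4 + r))/3 = ⅔ + (-4 + o - r)/(3*(-4 + r)))
E(X, A) = 33 (E(X, A) = 7*5 - 2 = 35 - 2 = 33)
-5337/E(c(-8, 1), -206) - 15187/(-39358) = -5337/33 - 15187/(-39358) = -5337*1/33 - 15187*(-1/39358) = -1779/11 + 15187/39358 = -6350075/39358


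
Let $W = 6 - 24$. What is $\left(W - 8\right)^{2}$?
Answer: $676$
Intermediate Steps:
$W = -18$
$\left(W - 8\right)^{2} = \left(-18 - 8\right)^{2} = \left(-26\right)^{2} = 676$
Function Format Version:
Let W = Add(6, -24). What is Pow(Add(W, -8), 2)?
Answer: 676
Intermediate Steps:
W = -18
Pow(Add(W, -8), 2) = Pow(Add(-18, -8), 2) = Pow(-26, 2) = 676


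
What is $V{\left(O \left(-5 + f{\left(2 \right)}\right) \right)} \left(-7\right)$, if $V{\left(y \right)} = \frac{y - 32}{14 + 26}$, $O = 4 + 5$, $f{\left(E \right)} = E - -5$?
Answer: $\frac{49}{20} \approx 2.45$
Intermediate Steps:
$f{\left(E \right)} = 5 + E$ ($f{\left(E \right)} = E + 5 = 5 + E$)
$O = 9$
$V{\left(y \right)} = - \frac{4}{5} + \frac{y}{40}$ ($V{\left(y \right)} = \frac{-32 + y}{40} = \left(-32 + y\right) \frac{1}{40} = - \frac{4}{5} + \frac{y}{40}$)
$V{\left(O \left(-5 + f{\left(2 \right)}\right) \right)} \left(-7\right) = \left(- \frac{4}{5} + \frac{9 \left(-5 + \left(5 + 2\right)\right)}{40}\right) \left(-7\right) = \left(- \frac{4}{5} + \frac{9 \left(-5 + 7\right)}{40}\right) \left(-7\right) = \left(- \frac{4}{5} + \frac{9 \cdot 2}{40}\right) \left(-7\right) = \left(- \frac{4}{5} + \frac{1}{40} \cdot 18\right) \left(-7\right) = \left(- \frac{4}{5} + \frac{9}{20}\right) \left(-7\right) = \left(- \frac{7}{20}\right) \left(-7\right) = \frac{49}{20}$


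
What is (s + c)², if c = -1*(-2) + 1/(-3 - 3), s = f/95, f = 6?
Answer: 1168561/324900 ≈ 3.5967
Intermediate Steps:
s = 6/95 ≈ 0.063158
c = 11/6 (c = 2 + 1/(-6) = 2 - ⅙ = 11/6 ≈ 1.8333)
(s + c)² = (6/95 + 11/6)² = (1081/570)² = 1168561/324900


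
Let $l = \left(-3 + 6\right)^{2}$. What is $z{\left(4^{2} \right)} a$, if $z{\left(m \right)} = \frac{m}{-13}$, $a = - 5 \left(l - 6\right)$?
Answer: $\frac{240}{13} \approx 18.462$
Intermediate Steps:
$l = 9$ ($l = 3^{2} = 9$)
$a = -15$ ($a = - 5 \left(9 - 6\right) = \left(-5\right) 3 = -15$)
$z{\left(m \right)} = - \frac{m}{13}$ ($z{\left(m \right)} = m \left(- \frac{1}{13}\right) = - \frac{m}{13}$)
$z{\left(4^{2} \right)} a = - \frac{4^{2}}{13} \left(-15\right) = \left(- \frac{1}{13}\right) 16 \left(-15\right) = \left(- \frac{16}{13}\right) \left(-15\right) = \frac{240}{13}$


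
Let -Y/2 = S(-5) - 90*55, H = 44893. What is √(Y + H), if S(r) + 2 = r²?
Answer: 3*√6083 ≈ 233.98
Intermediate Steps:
S(r) = -2 + r²
Y = 9854 (Y = -2*((-2 + (-5)²) - 90*55) = -2*((-2 + 25) - 4950) = -2*(23 - 4950) = -2*(-4927) = 9854)
√(Y + H) = √(9854 + 44893) = √54747 = 3*√6083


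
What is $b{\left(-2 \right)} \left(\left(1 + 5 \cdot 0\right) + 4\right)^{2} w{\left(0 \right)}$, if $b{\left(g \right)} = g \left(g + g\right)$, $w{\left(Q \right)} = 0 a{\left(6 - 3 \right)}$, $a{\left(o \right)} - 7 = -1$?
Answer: $0$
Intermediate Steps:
$a{\left(o \right)} = 6$ ($a{\left(o \right)} = 7 - 1 = 6$)
$w{\left(Q \right)} = 0$ ($w{\left(Q \right)} = 0 \cdot 6 = 0$)
$b{\left(g \right)} = 2 g^{2}$ ($b{\left(g \right)} = g 2 g = 2 g^{2}$)
$b{\left(-2 \right)} \left(\left(1 + 5 \cdot 0\right) + 4\right)^{2} w{\left(0 \right)} = 2 \left(-2\right)^{2} \left(\left(1 + 5 \cdot 0\right) + 4\right)^{2} \cdot 0 = 2 \cdot 4 \left(\left(1 + 0\right) + 4\right)^{2} \cdot 0 = 8 \left(1 + 4\right)^{2} \cdot 0 = 8 \cdot 5^{2} \cdot 0 = 8 \cdot 25 \cdot 0 = 200 \cdot 0 = 0$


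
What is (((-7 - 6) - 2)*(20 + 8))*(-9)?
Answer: 3780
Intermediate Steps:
(((-7 - 6) - 2)*(20 + 8))*(-9) = ((-13 - 2)*28)*(-9) = -15*28*(-9) = -420*(-9) = 3780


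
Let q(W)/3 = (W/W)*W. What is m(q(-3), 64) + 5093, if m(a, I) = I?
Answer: 5157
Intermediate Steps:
q(W) = 3*W (q(W) = 3*((W/W)*W) = 3*(1*W) = 3*W)
m(q(-3), 64) + 5093 = 64 + 5093 = 5157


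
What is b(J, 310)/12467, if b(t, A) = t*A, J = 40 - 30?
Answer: 3100/12467 ≈ 0.24866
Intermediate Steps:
J = 10
b(t, A) = A*t
b(J, 310)/12467 = (310*10)/12467 = 3100*(1/12467) = 3100/12467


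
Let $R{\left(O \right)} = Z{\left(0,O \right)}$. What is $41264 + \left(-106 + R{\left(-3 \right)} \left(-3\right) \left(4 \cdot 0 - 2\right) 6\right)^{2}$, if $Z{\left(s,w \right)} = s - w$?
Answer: $41268$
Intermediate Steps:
$R{\left(O \right)} = - O$ ($R{\left(O \right)} = 0 - O = - O$)
$41264 + \left(-106 + R{\left(-3 \right)} \left(-3\right) \left(4 \cdot 0 - 2\right) 6\right)^{2} = 41264 + \left(-106 + \left(-1\right) \left(-3\right) \left(-3\right) \left(4 \cdot 0 - 2\right) 6\right)^{2} = 41264 + \left(-106 + 3 \left(-3\right) \left(0 - 2\right) 6\right)^{2} = 41264 + \left(-106 + \left(-9\right) \left(-2\right) 6\right)^{2} = 41264 + \left(-106 + 18 \cdot 6\right)^{2} = 41264 + \left(-106 + 108\right)^{2} = 41264 + 2^{2} = 41264 + 4 = 41268$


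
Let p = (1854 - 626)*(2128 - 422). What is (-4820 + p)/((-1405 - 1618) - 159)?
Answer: -1045074/1591 ≈ -656.87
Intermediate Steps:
p = 2094968 (p = 1228*1706 = 2094968)
(-4820 + p)/((-1405 - 1618) - 159) = (-4820 + 2094968)/((-1405 - 1618) - 159) = 2090148/(-3023 - 159) = 2090148/(-3182) = 2090148*(-1/3182) = -1045074/1591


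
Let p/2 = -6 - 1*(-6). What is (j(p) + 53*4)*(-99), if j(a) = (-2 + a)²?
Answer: -21384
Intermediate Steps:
p = 0 (p = 2*(-6 - 1*(-6)) = 2*(-6 + 6) = 2*0 = 0)
(j(p) + 53*4)*(-99) = ((-2 + 0)² + 53*4)*(-99) = ((-2)² + 212)*(-99) = (4 + 212)*(-99) = 216*(-99) = -21384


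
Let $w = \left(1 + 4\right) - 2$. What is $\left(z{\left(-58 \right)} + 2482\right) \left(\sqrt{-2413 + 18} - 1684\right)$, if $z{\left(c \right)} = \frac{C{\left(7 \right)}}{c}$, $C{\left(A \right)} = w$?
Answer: $- \frac{121208426}{29} + \frac{143953 i \sqrt{2395}}{58} \approx -4.1796 \cdot 10^{6} + 1.2146 \cdot 10^{5} i$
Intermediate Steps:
$w = 3$ ($w = 5 - 2 = 3$)
$C{\left(A \right)} = 3$
$z{\left(c \right)} = \frac{3}{c}$
$\left(z{\left(-58 \right)} + 2482\right) \left(\sqrt{-2413 + 18} - 1684\right) = \left(\frac{3}{-58} + 2482\right) \left(\sqrt{-2413 + 18} - 1684\right) = \left(3 \left(- \frac{1}{58}\right) + 2482\right) \left(\sqrt{-2395} - 1684\right) = \left(- \frac{3}{58} + 2482\right) \left(i \sqrt{2395} - 1684\right) = \frac{143953 \left(-1684 + i \sqrt{2395}\right)}{58} = - \frac{121208426}{29} + \frac{143953 i \sqrt{2395}}{58}$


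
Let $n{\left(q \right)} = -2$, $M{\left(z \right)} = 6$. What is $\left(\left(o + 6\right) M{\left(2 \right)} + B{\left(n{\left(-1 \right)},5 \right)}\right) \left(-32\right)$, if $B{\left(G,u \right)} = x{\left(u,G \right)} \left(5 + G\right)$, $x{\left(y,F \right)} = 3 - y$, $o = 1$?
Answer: $-1152$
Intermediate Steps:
$B{\left(G,u \right)} = \left(3 - u\right) \left(5 + G\right)$
$\left(\left(o + 6\right) M{\left(2 \right)} + B{\left(n{\left(-1 \right)},5 \right)}\right) \left(-32\right) = \left(\left(1 + 6\right) 6 - \left(-3 + 5\right) \left(5 - 2\right)\right) \left(-32\right) = \left(7 \cdot 6 - 2 \cdot 3\right) \left(-32\right) = \left(42 - 6\right) \left(-32\right) = 36 \left(-32\right) = -1152$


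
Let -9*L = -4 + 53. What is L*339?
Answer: -5537/3 ≈ -1845.7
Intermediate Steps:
L = -49/9 (L = -(-4 + 53)/9 = -⅑*49 = -49/9 ≈ -5.4444)
L*339 = -49/9*339 = -5537/3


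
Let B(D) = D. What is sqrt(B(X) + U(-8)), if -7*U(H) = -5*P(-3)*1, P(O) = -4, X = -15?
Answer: 5*I*sqrt(35)/7 ≈ 4.2258*I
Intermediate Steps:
U(H) = -20/7 (U(H) = -(-5*(-4))/7 = -20/7)
sqrt(B(X) + U(-8)) = sqrt(-15 - 20/7) = sqrt(-125/7) = 5*I*sqrt(35)/7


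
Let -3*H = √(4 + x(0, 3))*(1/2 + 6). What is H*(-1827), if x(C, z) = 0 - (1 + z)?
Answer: 0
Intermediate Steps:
x(C, z) = -1 - z (x(C, z) = 0 + (-1 - z) = -1 - z)
H = 0 (H = -√(4 + (-1 - 1*3))*(1/2 + 6)/3 = -√(4 + (-1 - 3))*(1*(½) + 6)/3 = -√(4 - 4)*(½ + 6)/3 = -√0*13/(3*2) = -0*13/2 = -⅓*0 = 0)
H*(-1827) = 0*(-1827) = 0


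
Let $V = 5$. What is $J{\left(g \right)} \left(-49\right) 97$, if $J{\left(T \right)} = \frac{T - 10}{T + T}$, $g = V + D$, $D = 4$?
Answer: $\frac{4753}{18} \approx 264.06$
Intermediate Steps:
$g = 9$ ($g = 5 + 4 = 9$)
$J{\left(T \right)} = \frac{-10 + T}{2 T}$
$J{\left(g \right)} \left(-49\right) 97 = \frac{-10 + 9}{2 \cdot 9} \left(-49\right) 97 = \frac{1}{2} \cdot \frac{1}{9} \left(-1\right) \left(-49\right) 97 = \left(- \frac{1}{18}\right) \left(-49\right) 97 = \frac{49}{18} \cdot 97 = \frac{4753}{18}$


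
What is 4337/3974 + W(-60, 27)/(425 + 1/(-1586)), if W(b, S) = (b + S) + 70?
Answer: 3156552781/2678670726 ≈ 1.1784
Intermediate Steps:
W(b, S) = 70 + S + b (W(b, S) = (S + b) + 70 = 70 + S + b)
4337/3974 + W(-60, 27)/(425 + 1/(-1586)) = 4337/3974 + (70 + 27 - 60)/(425 + 1/(-1586)) = 4337*(1/3974) + 37/(425 - 1/1586) = 4337/3974 + 37/(674049/1586) = 4337/3974 + 37*(1586/674049) = 4337/3974 + 58682/674049 = 3156552781/2678670726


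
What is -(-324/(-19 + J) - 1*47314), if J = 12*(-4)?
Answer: 3169714/67 ≈ 47309.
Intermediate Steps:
J = -48
-(-324/(-19 + J) - 1*47314) = -(-324/(-19 - 48) - 1*47314) = -(-324/(-67) - 47314) = -(-1/67*(-324) - 47314) = -(324/67 - 47314) = -1*(-3169714/67) = 3169714/67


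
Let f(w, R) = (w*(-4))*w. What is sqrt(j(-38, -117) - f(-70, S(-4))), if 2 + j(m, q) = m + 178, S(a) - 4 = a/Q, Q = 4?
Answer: sqrt(19738) ≈ 140.49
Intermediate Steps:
S(a) = 4 + a/4
j(m, q) = 176 + m (j(m, q) = -2 + (m + 178) = -2 + (178 + m) = 176 + m)
f(w, R) = -4*w**2 (f(w, R) = (-4*w)*w = -4*w**2)
sqrt(j(-38, -117) - f(-70, S(-4))) = sqrt((176 - 38) - (-4)*(-70)**2) = sqrt(138 - (-4)*4900) = sqrt(138 - 1*(-19600)) = sqrt(138 + 19600) = sqrt(19738)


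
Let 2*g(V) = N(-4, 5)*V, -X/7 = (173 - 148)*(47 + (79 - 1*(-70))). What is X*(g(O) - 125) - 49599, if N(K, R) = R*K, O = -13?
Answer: -221099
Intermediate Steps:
N(K, R) = K*R
X = -34300 (X = -7*(173 - 148)*(47 + (79 - 1*(-70))) = -175*(47 + (79 + 70)) = -175*(47 + 149) = -175*196 = -7*4900 = -34300)
g(V) = -10*V (g(V) = ((-4*5)*V)/2 = (-20*V)/2 = -10*V)
X*(g(O) - 125) - 49599 = -34300*(-10*(-13) - 125) - 49599 = -34300*(130 - 125) - 49599 = -34300*5 - 49599 = -171500 - 49599 = -221099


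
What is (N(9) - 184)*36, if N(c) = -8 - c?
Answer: -7236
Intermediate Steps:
(N(9) - 184)*36 = ((-8 - 1*9) - 184)*36 = ((-8 - 9) - 184)*36 = (-17 - 184)*36 = -201*36 = -7236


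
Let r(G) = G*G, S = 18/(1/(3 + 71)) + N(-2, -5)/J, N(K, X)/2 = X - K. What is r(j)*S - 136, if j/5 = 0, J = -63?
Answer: -136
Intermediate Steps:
N(K, X) = -2*K + 2*X (N(K, X) = 2*(X - K) = -2*K + 2*X)
j = 0 (j = 5*0 = 0)
S = 27974/21 (S = 18/(1/(3 + 71)) + (-2*(-2) + 2*(-5))/(-63) = 18/(1/74) + (4 - 10)*(-1/63) = 18/(1/74) - 6*(-1/63) = 18*74 + 2/21 = 1332 + 2/21 = 27974/21 ≈ 1332.1)
r(G) = G**2
r(j)*S - 136 = 0**2*(27974/21) - 136 = 0*(27974/21) - 136 = 0 - 136 = -136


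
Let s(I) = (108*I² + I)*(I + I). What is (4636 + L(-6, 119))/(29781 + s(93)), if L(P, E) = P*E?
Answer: 3922/173788191 ≈ 2.2568e-5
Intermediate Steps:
L(P, E) = E*P
s(I) = 2*I*(I + 108*I²) (s(I) = (I + 108*I²)*(2*I) = 2*I*(I + 108*I²))
(4636 + L(-6, 119))/(29781 + s(93)) = (4636 + 119*(-6))/(29781 + 93²*(2 + 216*93)) = (4636 - 714)/(29781 + 8649*(2 + 20088)) = 3922/(29781 + 8649*20090) = 3922/(29781 + 173758410) = 3922/173788191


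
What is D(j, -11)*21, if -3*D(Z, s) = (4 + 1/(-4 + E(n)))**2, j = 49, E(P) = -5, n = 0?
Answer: -8575/81 ≈ -105.86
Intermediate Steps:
D(Z, s) = -1225/243 (D(Z, s) = -(4 + 1/(-4 - 5))**2/3 = -(4 + 1/(-9))**2/3 = -(4 - 1/9)**2/3 = -(35/9)**2/3 = -1/3*1225/81 = -1225/243)
D(j, -11)*21 = -1225/243*21 = -8575/81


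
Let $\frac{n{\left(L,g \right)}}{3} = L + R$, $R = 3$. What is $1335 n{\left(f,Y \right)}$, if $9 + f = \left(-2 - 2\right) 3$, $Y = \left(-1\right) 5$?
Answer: $-72090$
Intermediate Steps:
$Y = -5$
$f = -21$ ($f = -9 + \left(-2 - 2\right) 3 = -9 - 12 = -21$)
$n{\left(L,g \right)} = 9 + 3 L$ ($n{\left(L,g \right)} = 3 \left(L + 3\right) = 3 \left(3 + L\right) = 9 + 3 L$)
$1335 n{\left(f,Y \right)} = 1335 \left(9 + 3 \left(-21\right)\right) = 1335 \left(9 - 63\right) = 1335 \left(-54\right) = -72090$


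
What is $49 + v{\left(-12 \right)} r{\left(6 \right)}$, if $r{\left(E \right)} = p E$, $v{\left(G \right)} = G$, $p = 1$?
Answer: $-23$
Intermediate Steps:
$r{\left(E \right)} = E$ ($r{\left(E \right)} = 1 E = E$)
$49 + v{\left(-12 \right)} r{\left(6 \right)} = 49 - 72 = -23$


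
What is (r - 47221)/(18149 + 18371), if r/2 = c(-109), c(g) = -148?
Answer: -47517/36520 ≈ -1.3011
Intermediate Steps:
r = -296 (r = 2*(-148) = -296)
(r - 47221)/(18149 + 18371) = (-296 - 47221)/(18149 + 18371) = -47517/36520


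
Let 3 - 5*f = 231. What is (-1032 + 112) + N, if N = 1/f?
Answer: -209765/228 ≈ -920.02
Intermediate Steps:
f = -228/5 (f = 3/5 - 1/5*231 = 3/5 - 231/5 = -228/5 ≈ -45.600)
N = -5/228 (N = 1/(-228/5) = -5/228 ≈ -0.021930)
(-1032 + 112) + N = (-1032 + 112) - 5/228 = -920 - 5/228 = -209765/228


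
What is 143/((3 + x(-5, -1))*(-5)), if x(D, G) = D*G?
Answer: -143/40 ≈ -3.5750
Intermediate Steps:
143/((3 + x(-5, -1))*(-5)) = 143/((3 - 5*(-1))*(-5)) = 143/((3 + 5)*(-5)) = 143/(8*(-5)) = 143/(-40) = -1/40*143 = -143/40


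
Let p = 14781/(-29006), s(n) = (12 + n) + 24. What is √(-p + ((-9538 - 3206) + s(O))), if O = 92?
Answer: I*√10614018084490/29006 ≈ 112.32*I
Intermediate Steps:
s(n) = 36 + n
p = -14781/29006 (p = 14781*(-1/29006) = -14781/29006 ≈ -0.50958)
√(-p + ((-9538 - 3206) + s(O))) = √(-1*(-14781/29006) + ((-9538 - 3206) + (36 + 92))) = √(14781/29006 + (-12744 + 128)) = √(14781/29006 - 12616) = √(-365924915/29006) = I*√10614018084490/29006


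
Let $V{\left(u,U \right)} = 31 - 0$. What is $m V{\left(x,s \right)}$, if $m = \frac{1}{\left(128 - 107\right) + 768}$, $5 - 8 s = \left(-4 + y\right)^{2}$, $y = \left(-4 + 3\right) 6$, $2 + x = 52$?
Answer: $\frac{31}{789} \approx 0.03929$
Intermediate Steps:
$x = 50$ ($x = -2 + 52 = 50$)
$y = -6$ ($y = \left(-1\right) 6 = -6$)
$s = - \frac{95}{8}$ ($s = \frac{5}{8} - \frac{\left(-4 - 6\right)^{2}}{8} = \frac{5}{8} - \frac{\left(-10\right)^{2}}{8} = \frac{5}{8} - \frac{25}{2} = - \frac{95}{8} \approx -11.875$)
$m = \frac{1}{789}$ ($m = \frac{1}{\left(128 - 107\right) + 768} = \frac{1}{21 + 768} = \frac{1}{789} \approx 0.0012674$)
$V{\left(u,U \right)} = 31$ ($V{\left(u,U \right)} = 31 + 0 = 31$)
$m V{\left(x,s \right)} = \frac{1}{789} \cdot 31 = \frac{31}{789}$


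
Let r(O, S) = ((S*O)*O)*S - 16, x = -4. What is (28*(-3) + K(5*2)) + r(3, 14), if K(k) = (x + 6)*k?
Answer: 1684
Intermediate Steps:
r(O, S) = -16 + O²*S² (r(O, S) = ((O*S)*O)*S - 16 = (S*O²)*S - 16 = O²*S² - 16 = -16 + O²*S²)
K(k) = 2*k (K(k) = (-4 + 6)*k = 2*k)
(28*(-3) + K(5*2)) + r(3, 14) = (28*(-3) + 2*(5*2)) + (-16 + 3²*14²) = (-84 + 2*10) + (-16 + 9*196) = (-84 + 20) + (-16 + 1764) = -64 + 1748 = 1684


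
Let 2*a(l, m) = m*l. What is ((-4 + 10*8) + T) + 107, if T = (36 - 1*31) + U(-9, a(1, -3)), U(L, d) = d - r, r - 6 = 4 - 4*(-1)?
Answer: 345/2 ≈ 172.50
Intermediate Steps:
r = 14 (r = 6 + (4 - 4*(-1)) = 6 + (4 + 4) = 6 + 8 = 14)
a(l, m) = l*m/2 (a(l, m) = (m*l)/2 = (l*m)/2 = l*m/2)
U(L, d) = -14 + d (U(L, d) = d - 1*14 = d - 14 = -14 + d)
T = -21/2 (T = (36 - 1*31) + (-14 + (½)*1*(-3)) = (36 - 31) + (-14 - 3/2) = 5 - 31/2 = -21/2 ≈ -10.500)
((-4 + 10*8) + T) + 107 = ((-4 + 10*8) - 21/2) + 107 = ((-4 + 80) - 21/2) + 107 = (76 - 21/2) + 107 = 131/2 + 107 = 345/2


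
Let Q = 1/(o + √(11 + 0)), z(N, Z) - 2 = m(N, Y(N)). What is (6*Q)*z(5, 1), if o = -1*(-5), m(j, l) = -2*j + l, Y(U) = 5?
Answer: -45/7 + 9*√11/7 ≈ -2.1643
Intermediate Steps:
m(j, l) = l - 2*j
z(N, Z) = 7 - 2*N (z(N, Z) = 2 + (5 - 2*N) = 7 - 2*N)
o = 5
Q = 1/(5 + √11) (Q = 1/(5 + √(11 + 0)) = 1/(5 + √11) ≈ 0.12024)
(6*Q)*z(5, 1) = (6*(5/14 - √11/14))*(7 - 2*5) = (15/7 - 3*√11/7)*(7 - 10) = (15/7 - 3*√11/7)*(-3) = -45/7 + 9*√11/7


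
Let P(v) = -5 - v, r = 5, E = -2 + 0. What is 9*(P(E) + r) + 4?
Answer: 22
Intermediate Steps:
E = -2
9*(P(E) + r) + 4 = 9*((-5 - 1*(-2)) + 5) + 4 = 9*((-5 + 2) + 5) + 4 = 9*(-3 + 5) + 4 = 9*2 + 4 = 18 + 4 = 22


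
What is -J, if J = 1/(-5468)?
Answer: 1/5468 ≈ 0.00018288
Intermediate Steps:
J = -1/5468 ≈ -0.00018288
-J = -1*(-1/5468) = 1/5468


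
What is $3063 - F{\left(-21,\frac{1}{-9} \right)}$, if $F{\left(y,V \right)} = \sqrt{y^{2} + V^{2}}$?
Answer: $3063 - \frac{\sqrt{35722}}{9} \approx 3042.0$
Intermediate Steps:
$F{\left(y,V \right)} = \sqrt{V^{2} + y^{2}}$
$3063 - F{\left(-21,\frac{1}{-9} \right)} = 3063 - \sqrt{\left(\frac{1}{-9}\right)^{2} + \left(-21\right)^{2}} = 3063 - \sqrt{\left(- \frac{1}{9}\right)^{2} + 441} = 3063 - \sqrt{\frac{1}{81} + 441} = 3063 - \sqrt{\frac{35722}{81}} = 3063 - \frac{\sqrt{35722}}{9}$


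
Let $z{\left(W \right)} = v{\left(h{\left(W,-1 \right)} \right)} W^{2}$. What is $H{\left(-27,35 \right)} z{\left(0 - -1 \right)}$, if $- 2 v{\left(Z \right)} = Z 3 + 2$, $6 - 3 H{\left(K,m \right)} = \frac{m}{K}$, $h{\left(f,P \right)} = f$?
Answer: $- \frac{985}{162} \approx -6.0802$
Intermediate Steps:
$H{\left(K,m \right)} = 2 - \frac{m}{3 K}$ ($H{\left(K,m \right)} = 2 - \frac{m \frac{1}{K}}{3} = 2 - \frac{m}{3 K}$)
$v{\left(Z \right)} = -1 - \frac{3 Z}{2}$ ($v{\left(Z \right)} = - \frac{Z 3 + 2}{2} = - \frac{3 Z + 2}{2} = - \frac{2 + 3 Z}{2} = -1 - \frac{3 Z}{2}$)
$z{\left(W \right)} = W^{2} \left(-1 - \frac{3 W}{2}\right)$ ($z{\left(W \right)} = \left(-1 - \frac{3 W}{2}\right) W^{2} = W^{2} \left(-1 - \frac{3 W}{2}\right)$)
$H{\left(-27,35 \right)} z{\left(0 - -1 \right)} = \left(2 - \frac{35}{3 \left(-27\right)}\right) \frac{\left(0 - -1\right)^{2} \left(-2 - 3 \left(0 - -1\right)\right)}{2} = \left(2 - \frac{35}{3} \left(- \frac{1}{27}\right)\right) \frac{\left(0 + 1\right)^{2} \left(-2 - 3 \left(0 + 1\right)\right)}{2} = \left(2 + \frac{35}{81}\right) \frac{1^{2} \left(-2 - 3\right)}{2} = \frac{197 \cdot \frac{1}{2} \cdot 1 \left(-2 - 3\right)}{81} = \frac{197 \cdot \frac{1}{2} \cdot 1 \left(-5\right)}{81} = \frac{197}{81} \left(- \frac{5}{2}\right) = - \frac{985}{162}$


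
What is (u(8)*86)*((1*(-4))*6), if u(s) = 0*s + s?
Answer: -16512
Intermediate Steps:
u(s) = s (u(s) = 0 + s = s)
(u(8)*86)*((1*(-4))*6) = (8*86)*((1*(-4))*6) = 688*(-4*6) = 688*(-24) = -16512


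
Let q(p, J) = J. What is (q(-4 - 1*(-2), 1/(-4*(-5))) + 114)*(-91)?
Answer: -207571/20 ≈ -10379.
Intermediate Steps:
(q(-4 - 1*(-2), 1/(-4*(-5))) + 114)*(-91) = (1/(-4*(-5)) + 114)*(-91) = (1/20 + 114)*(-91) = (2281/20)*(-91) = -207571/20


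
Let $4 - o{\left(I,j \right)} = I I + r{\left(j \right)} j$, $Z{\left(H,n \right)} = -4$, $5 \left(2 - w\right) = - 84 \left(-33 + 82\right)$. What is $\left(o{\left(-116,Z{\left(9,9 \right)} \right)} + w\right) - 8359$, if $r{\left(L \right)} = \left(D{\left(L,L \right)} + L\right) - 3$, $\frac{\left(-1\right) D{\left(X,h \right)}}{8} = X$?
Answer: $- \frac{104429}{5} \approx -20886.0$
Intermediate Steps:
$w = \frac{4126}{5}$ ($w = 2 - \frac{\left(-84\right) \left(-33 + 82\right)}{5} = 2 - \frac{\left(-84\right) 49}{5} = 2 - - \frac{4116}{5} = 2 + \frac{4116}{5} = \frac{4126}{5} \approx 825.2$)
$D{\left(X,h \right)} = - 8 X$
$r{\left(L \right)} = -3 - 7 L$ ($r{\left(L \right)} = \left(- 8 L + L\right) - 3 = - 7 L - 3 = -3 - 7 L$)
$o{\left(I,j \right)} = 4 - I^{2} - j \left(-3 - 7 j\right)$ ($o{\left(I,j \right)} = 4 - \left(I I + \left(-3 - 7 j\right) j\right) = 4 - \left(I^{2} + j \left(-3 - 7 j\right)\right) = 4 - I^{2} - j \left(-3 - 7 j\right)$)
$\left(o{\left(-116,Z{\left(9,9 \right)} \right)} + w\right) - 8359 = \left(\left(4 - \left(-116\right)^{2} - 4 \left(3 + 7 \left(-4\right)\right)\right) + \frac{4126}{5}\right) - 8359 = \left(\left(4 - 13456 - 4 \left(3 - 28\right)\right) + \frac{4126}{5}\right) - 8359 = \left(\left(4 - 13456 - -100\right) + \frac{4126}{5}\right) - 8359 = \left(\left(4 - 13456 + 100\right) + \frac{4126}{5}\right) - 8359 = \left(-13352 + \frac{4126}{5}\right) - 8359 = - \frac{62634}{5} - 8359 = - \frac{104429}{5}$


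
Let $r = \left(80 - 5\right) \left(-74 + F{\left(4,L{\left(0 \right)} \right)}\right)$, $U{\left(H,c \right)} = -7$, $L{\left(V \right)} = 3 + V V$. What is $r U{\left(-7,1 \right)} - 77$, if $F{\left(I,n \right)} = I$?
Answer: $36673$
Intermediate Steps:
$L{\left(V \right)} = 3 + V^{2}$
$r = -5250$ ($r = \left(80 - 5\right) \left(-74 + 4\right) = 75 \left(-70\right) = -5250$)
$r U{\left(-7,1 \right)} - 77 = \left(-5250\right) \left(-7\right) - 77 = 36750 - 77 = 36673$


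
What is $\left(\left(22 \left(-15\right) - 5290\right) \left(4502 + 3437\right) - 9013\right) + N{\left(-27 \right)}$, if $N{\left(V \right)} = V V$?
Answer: $-44625464$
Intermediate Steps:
$N{\left(V \right)} = V^{2}$
$\left(\left(22 \left(-15\right) - 5290\right) \left(4502 + 3437\right) - 9013\right) + N{\left(-27 \right)} = \left(\left(22 \left(-15\right) - 5290\right) \left(4502 + 3437\right) - 9013\right) + \left(-27\right)^{2} = \left(\left(-330 - 5290\right) 7939 - 9013\right) + 729 = \left(\left(-5620\right) 7939 - 9013\right) + 729 = \left(-44617180 - 9013\right) + 729 = -44626193 + 729 = -44625464$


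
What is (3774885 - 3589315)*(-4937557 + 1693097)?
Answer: -602074442200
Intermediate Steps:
(3774885 - 3589315)*(-4937557 + 1693097) = 185570*(-3244460) = -602074442200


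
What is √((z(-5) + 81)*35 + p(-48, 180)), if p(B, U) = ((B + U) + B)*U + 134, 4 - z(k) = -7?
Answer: √18474 ≈ 135.92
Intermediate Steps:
z(k) = 11 (z(k) = 4 - 1*(-7) = 4 + 7 = 11)
p(B, U) = 134 + U*(U + 2*B) (p(B, U) = (U + 2*B)*U + 134 = U*(U + 2*B) + 134 = 134 + U*(U + 2*B))
√((z(-5) + 81)*35 + p(-48, 180)) = √((11 + 81)*35 + (134 + 180² + 2*(-48)*180)) = √(92*35 + (134 + 32400 - 17280)) = √(3220 + 15254) = √18474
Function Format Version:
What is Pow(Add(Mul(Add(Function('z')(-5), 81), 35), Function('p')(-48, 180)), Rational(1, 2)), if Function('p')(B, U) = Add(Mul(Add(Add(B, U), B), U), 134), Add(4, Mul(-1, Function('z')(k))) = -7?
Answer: Pow(18474, Rational(1, 2)) ≈ 135.92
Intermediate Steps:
Function('z')(k) = 11 (Function('z')(k) = Add(4, Mul(-1, -7)) = Add(4, 7) = 11)
Function('p')(B, U) = Add(134, Mul(U, Add(U, Mul(2, B)))) (Function('p')(B, U) = Add(Mul(Add(U, Mul(2, B)), U), 134) = Add(Mul(U, Add(U, Mul(2, B))), 134) = Add(134, Mul(U, Add(U, Mul(2, B)))))
Pow(Add(Mul(Add(Function('z')(-5), 81), 35), Function('p')(-48, 180)), Rational(1, 2)) = Pow(Add(Mul(Add(11, 81), 35), Add(134, Pow(180, 2), Mul(2, -48, 180))), Rational(1, 2)) = Pow(Add(Mul(92, 35), Add(134, 32400, -17280)), Rational(1, 2)) = Pow(Add(3220, 15254), Rational(1, 2)) = Pow(18474, Rational(1, 2))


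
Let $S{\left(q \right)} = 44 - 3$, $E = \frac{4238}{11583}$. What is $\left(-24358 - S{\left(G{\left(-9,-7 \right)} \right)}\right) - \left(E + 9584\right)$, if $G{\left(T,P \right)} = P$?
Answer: $- \frac{30279179}{891} \approx -33983.0$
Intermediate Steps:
$E = \frac{326}{891}$ ($E = 4238 \cdot \frac{1}{11583} = \frac{326}{891} \approx 0.36588$)
$S{\left(q \right)} = 41$
$\left(-24358 - S{\left(G{\left(-9,-7 \right)} \right)}\right) - \left(E + 9584\right) = \left(-24358 - 41\right) - \left(\frac{326}{891} + 9584\right) = \left(-24358 - 41\right) - \frac{8539670}{891} = -24399 - \frac{8539670}{891} = - \frac{30279179}{891}$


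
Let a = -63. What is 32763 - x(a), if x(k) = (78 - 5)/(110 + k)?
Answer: 1539788/47 ≈ 32761.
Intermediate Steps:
x(k) = 73/(110 + k)
32763 - x(a) = 32763 - 73/(110 - 63) = 32763 - 73/47 = 1539788/47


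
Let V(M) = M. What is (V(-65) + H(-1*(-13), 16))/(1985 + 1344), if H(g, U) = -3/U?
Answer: -1043/53264 ≈ -0.019582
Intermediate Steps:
(V(-65) + H(-1*(-13), 16))/(1985 + 1344) = (-65 - 3/16)/(1985 + 1344) = (-65 - 3*1/16)/3329 = (-65 - 3/16)*(1/3329) = -1043/16*1/3329 = -1043/53264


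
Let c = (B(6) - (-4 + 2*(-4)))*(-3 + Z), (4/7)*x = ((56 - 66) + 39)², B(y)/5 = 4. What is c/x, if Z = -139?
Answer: -18176/5887 ≈ -3.0875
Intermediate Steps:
B(y) = 20 (B(y) = 5*4 = 20)
x = 5887/4 (x = 7*((56 - 66) + 39)²/4 = 7*(-10 + 39)²/4 = (7/4)*29² = (7/4)*841 = 5887/4 ≈ 1471.8)
c = -4544 (c = (20 - (-4 + 2*(-4)))*(-3 - 139) = (20 - (-4 - 8))*(-142) = (20 - 1*(-12))*(-142) = (20 + 12)*(-142) = 32*(-142) = -4544)
c/x = -4544/5887/4 = -4544*4/5887 = -18176/5887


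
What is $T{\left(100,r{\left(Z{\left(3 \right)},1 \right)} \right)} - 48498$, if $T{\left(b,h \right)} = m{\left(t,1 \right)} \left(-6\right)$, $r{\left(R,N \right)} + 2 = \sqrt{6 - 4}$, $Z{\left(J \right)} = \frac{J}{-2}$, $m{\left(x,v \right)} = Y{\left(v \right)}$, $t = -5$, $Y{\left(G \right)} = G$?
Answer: $-48504$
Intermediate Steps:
$m{\left(x,v \right)} = v$
$Z{\left(J \right)} = - \frac{J}{2}$ ($Z{\left(J \right)} = J \left(- \frac{1}{2}\right) = - \frac{J}{2}$)
$r{\left(R,N \right)} = -2 + \sqrt{2}$ ($r{\left(R,N \right)} = -2 + \sqrt{6 - 4} = -2 + \sqrt{2}$)
$T{\left(b,h \right)} = -6$ ($T{\left(b,h \right)} = 1 \left(-6\right) = -6$)
$T{\left(100,r{\left(Z{\left(3 \right)},1 \right)} \right)} - 48498 = -6 - 48498 = -48504$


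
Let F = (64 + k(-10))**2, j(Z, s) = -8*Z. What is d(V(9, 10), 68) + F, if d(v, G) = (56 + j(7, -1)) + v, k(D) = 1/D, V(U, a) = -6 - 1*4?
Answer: 407321/100 ≈ 4073.2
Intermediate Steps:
V(U, a) = -10 (V(U, a) = -6 - 4 = -10)
d(v, G) = v (d(v, G) = (56 - 8*7) + v = (56 - 56) + v = 0 + v = v)
F = 408321/100 (F = (64 + 1/(-10))**2 = (64 - 1/10)**2 = (639/10)**2 = 408321/100 ≈ 4083.2)
d(V(9, 10), 68) + F = -10 + 408321/100 = 407321/100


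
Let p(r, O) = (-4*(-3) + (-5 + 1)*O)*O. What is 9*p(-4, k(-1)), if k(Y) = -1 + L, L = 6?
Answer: -360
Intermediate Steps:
k(Y) = 5 (k(Y) = -1 + 6 = 5)
p(r, O) = O*(12 - 4*O) (p(r, O) = (12 - 4*O)*O = O*(12 - 4*O))
9*p(-4, k(-1)) = 9*(4*5*(3 - 1*5)) = 9*(4*5*(3 - 5)) = 9*(4*5*(-2)) = 9*(-40) = -360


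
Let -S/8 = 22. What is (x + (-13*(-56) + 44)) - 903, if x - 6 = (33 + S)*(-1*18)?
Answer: 2449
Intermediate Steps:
S = -176 (S = -8*22 = -176)
x = 2580 (x = 6 + (33 - 176)*(-1*18) = 6 - 143*(-18) = 6 + 2574 = 2580)
(x + (-13*(-56) + 44)) - 903 = (2580 + (-13*(-56) + 44)) - 903 = (2580 + (728 + 44)) - 903 = (2580 + 772) - 903 = 3352 - 903 = 2449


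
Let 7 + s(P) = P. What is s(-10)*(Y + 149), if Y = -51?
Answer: -1666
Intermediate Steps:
s(P) = -7 + P
s(-10)*(Y + 149) = (-7 - 10)*(-51 + 149) = -17*98 = -1666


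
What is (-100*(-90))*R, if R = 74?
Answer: 666000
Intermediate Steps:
(-100*(-90))*R = -100*(-90)*74 = 9000*74 = 666000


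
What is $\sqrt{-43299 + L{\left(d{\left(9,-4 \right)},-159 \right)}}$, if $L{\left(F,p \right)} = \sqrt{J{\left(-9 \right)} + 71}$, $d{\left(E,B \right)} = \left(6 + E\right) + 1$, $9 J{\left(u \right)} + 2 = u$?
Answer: $\frac{\sqrt{-389691 + 6 \sqrt{157}}}{3} \approx 208.06 i$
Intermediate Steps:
$J{\left(u \right)} = - \frac{2}{9} + \frac{u}{9}$
$d{\left(E,B \right)} = 7 + E$
$L{\left(F,p \right)} = \frac{2 \sqrt{157}}{3}$ ($L{\left(F,p \right)} = \sqrt{\left(- \frac{2}{9} + \frac{1}{9} \left(-9\right)\right) + 71} = \sqrt{\left(- \frac{2}{9} - 1\right) + 71} = \sqrt{- \frac{11}{9} + 71} = \sqrt{\frac{628}{9}} = \frac{2 \sqrt{157}}{3}$)
$\sqrt{-43299 + L{\left(d{\left(9,-4 \right)},-159 \right)}} = \sqrt{-43299 + \frac{2 \sqrt{157}}{3}}$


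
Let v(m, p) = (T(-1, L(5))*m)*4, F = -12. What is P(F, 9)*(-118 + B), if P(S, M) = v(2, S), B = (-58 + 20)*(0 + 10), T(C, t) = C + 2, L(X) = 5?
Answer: -3984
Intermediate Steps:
T(C, t) = 2 + C
B = -380 (B = -38*10 = -380)
v(m, p) = 4*m (v(m, p) = ((2 - 1)*m)*4 = (1*m)*4 = m*4 = 4*m)
P(S, M) = 8 (P(S, M) = 4*2 = 8)
P(F, 9)*(-118 + B) = 8*(-118 - 380) = 8*(-498) = -3984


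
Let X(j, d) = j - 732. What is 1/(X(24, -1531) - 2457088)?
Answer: -1/2457796 ≈ -4.0687e-7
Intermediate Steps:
X(j, d) = -732 + j
1/(X(24, -1531) - 2457088) = 1/((-732 + 24) - 2457088) = 1/(-708 - 2457088) = 1/(-2457796) = -1/2457796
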